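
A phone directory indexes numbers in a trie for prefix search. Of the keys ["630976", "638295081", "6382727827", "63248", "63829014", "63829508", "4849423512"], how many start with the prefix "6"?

6

Traverse to the node for "6", then collect every word in that subtree.
Words under "6": 630976, 63248, 6382727827, 63829014, 63829508, 638295081
Count: 6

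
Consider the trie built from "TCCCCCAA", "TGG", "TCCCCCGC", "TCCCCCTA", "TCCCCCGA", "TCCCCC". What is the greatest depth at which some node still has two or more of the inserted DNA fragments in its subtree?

7

Equivalently: take the maximum, over all pairs, of their longest common prefix length.
e.g. "TCCCCCGA" and "TCCCCCGC" share the prefix "TCCCCCG" of length 7; no pair shares a longer one.
Longest shared-prefix length: 7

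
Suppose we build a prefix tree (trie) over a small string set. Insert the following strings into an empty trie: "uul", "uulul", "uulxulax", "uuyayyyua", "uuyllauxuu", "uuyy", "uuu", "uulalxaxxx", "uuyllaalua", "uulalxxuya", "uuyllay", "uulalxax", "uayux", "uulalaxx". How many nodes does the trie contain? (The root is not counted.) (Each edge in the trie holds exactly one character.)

Trace insertions, counting only characters that open a new branch:
  "uul" → 3 new (u, u, l)
  "uulul" → prefix "uul" already present; 2 new (u, l)
  "uulxulax" → prefix "uul" already present; 5 new (x, u, l, a, x)
  "uuyayyyua" → prefix "uu" already present; 7 new (y, a, y, y, y, u, a)
  "uuyllauxuu" → prefix "uuy" already present; 7 new (l, l, a, u, x, u, u)
  "uuyy" → prefix "uuy" already present; 1 new (y)
  "uuu" → prefix "uu" already present; 1 new (u)
  "uulalxaxxx" → prefix "uul" already present; 7 new (a, l, x, a, x, x, x)
  "uuyllaalua" → prefix "uuylla" already present; 4 new (a, l, u, a)
  "uulalxxuya" → prefix "uulalx" already present; 4 new (x, u, y, a)
  "uuyllay" → prefix "uuylla" already present; 1 new (y)
  "uulalxax" → prefix "uulalxax" already present; 0 new (none)
  "uayux" → prefix "u" already present; 4 new (a, y, u, x)
  "uulalaxx" → prefix "uulal" already present; 3 new (a, x, x)
Total nodes = 3 + 2 + 5 + 7 + 7 + 1 + 1 + 7 + 4 + 4 + 1 + 0 + 4 + 3 = 49

49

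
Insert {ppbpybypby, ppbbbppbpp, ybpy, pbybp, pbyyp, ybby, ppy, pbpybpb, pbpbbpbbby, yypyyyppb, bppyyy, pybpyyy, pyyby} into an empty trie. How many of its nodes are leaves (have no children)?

Leaves are exactly the stored words that no other stored word extends.
Those words: "bppyyy", "pbpbbpbbby", "pbpybpb", "pbybp", "pbyyp", "ppbbbppbpp", "ppbpybypby", "ppy", "pybpyyy", "pyyby", "ybby", "ybpy", "yypyyyppb"
Leaf count: 13

13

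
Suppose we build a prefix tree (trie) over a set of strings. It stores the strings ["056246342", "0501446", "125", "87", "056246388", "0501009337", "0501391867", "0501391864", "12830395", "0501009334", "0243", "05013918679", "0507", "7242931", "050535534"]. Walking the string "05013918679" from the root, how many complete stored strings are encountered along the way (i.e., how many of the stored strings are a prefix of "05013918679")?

2

Check each prefix of "05013918679" against the stored set — each match is an end-marker on the path.
Prefixes of the query that are stored words: "0501391867", "05013918679"
Count: 2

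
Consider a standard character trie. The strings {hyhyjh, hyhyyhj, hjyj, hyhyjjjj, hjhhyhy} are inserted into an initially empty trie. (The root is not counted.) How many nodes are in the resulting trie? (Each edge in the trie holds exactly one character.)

20

Count nodes per top-level branch (shared prefixes stored once):
  'h'-branch (hjhhyhy, hjyj, hyhyjh, hyhyjjjj, hyhyyhj): 20 nodes
Sum: 20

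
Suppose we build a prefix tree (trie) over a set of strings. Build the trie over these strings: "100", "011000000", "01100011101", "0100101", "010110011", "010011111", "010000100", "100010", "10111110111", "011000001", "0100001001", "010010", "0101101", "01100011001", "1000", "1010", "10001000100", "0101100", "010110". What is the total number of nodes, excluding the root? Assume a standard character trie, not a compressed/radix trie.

Count nodes per top-level branch (shared prefixes stored once):
  '0'-branch (010000100, 0100001001, 010010, 0100101, 010011111, 010110, 0101100, 010110011, 0101101, 011000000, 011000001, 01100011001, 01100011101): 40 nodes
  '1'-branch (100, 1000, 100010, 10001000100, 1010, 10111110111): 21 nodes
Sum: 61

61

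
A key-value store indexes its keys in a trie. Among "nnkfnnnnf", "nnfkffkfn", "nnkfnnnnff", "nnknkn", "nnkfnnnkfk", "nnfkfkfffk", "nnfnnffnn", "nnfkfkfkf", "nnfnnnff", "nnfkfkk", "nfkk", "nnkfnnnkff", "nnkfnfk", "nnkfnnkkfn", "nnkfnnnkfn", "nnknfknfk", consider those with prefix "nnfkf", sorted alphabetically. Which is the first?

nnfkffkfn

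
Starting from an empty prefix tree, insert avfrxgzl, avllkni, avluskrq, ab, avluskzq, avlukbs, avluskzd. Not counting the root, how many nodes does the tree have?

Count nodes per top-level branch (shared prefixes stored once):
  'a'-branch (ab, avfrxgzl, avllkni, avlukbs, avluskrq, avluskzd, avluskzq): 25 nodes
Sum: 25

25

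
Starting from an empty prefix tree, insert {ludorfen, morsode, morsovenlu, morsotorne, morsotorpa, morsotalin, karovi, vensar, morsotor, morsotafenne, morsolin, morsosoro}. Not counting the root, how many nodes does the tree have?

For each word, the new-node count is its length minus the longest prefix already in the trie:
  "ludorfen" → 8 new (l, u, d, o, r, f, e, n)
  "morsode" → 7 new (m, o, r, s, o, d, e)
  "morsovenlu" → prefix "morso" already present; 5 new (v, e, n, l, u)
  "morsotorne" → prefix "morso" already present; 5 new (t, o, r, n, e)
  "morsotorpa" → prefix "morsotor" already present; 2 new (p, a)
  "morsotalin" → prefix "morsot" already present; 4 new (a, l, i, n)
  "karovi" → 6 new (k, a, r, o, v, i)
  "vensar" → 6 new (v, e, n, s, a, r)
  "morsotor" → prefix "morsotor" already present; 0 new (none)
  "morsotafenne" → prefix "morsota" already present; 5 new (f, e, n, n, e)
  "morsolin" → prefix "morso" already present; 3 new (l, i, n)
  "morsosoro" → prefix "morso" already present; 4 new (s, o, r, o)
Total nodes = 8 + 7 + 5 + 5 + 2 + 4 + 6 + 6 + 0 + 5 + 3 + 4 = 55

55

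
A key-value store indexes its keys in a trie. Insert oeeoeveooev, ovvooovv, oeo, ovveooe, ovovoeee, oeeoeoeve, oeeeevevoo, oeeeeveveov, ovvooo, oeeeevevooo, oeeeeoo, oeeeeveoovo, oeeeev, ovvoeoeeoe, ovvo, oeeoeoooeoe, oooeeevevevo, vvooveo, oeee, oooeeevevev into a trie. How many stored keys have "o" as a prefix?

19

Traverse to the node for "o", then collect every word in that subtree.
Matches: "oeee", "oeeeeoo", "oeeeev", "oeeeeveoovo", "oeeeeveveov", "oeeeevevoo", "oeeeevevooo", "oeeoeoeve", "oeeoeoooeoe", "oeeoeveooev", "oeo", "oooeeevevev", "oooeeevevevo", "ovovoeee", "ovveooe", "ovvo", "ovvoeoeeoe", "ovvooo", "ovvooovv"
Count: 19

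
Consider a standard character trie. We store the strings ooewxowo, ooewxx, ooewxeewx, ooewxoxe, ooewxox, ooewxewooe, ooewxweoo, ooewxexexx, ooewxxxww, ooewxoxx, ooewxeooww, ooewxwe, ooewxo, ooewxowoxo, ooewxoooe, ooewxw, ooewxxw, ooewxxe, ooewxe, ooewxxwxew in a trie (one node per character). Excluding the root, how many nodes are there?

Count nodes per top-level branch (shared prefixes stored once):
  'o'-branch (ooewxe, ooewxeewx, ooewxeooww, ooewxewooe, ooewxexexx, ooewxo, ooewxoooe, ooewxowo, ooewxowoxo, ooewxox, ooewxoxe, ooewxoxx, ooewxw, ooewxwe, ooewxweoo, ooewxx, ooewxxe, ooewxxw, ooewxxwxew, ooewxxxww): 45 nodes
Sum: 45

45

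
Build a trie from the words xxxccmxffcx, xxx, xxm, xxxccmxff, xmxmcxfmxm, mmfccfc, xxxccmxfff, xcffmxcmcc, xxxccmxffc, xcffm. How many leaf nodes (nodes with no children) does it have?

6

A leaf is a node with no children — equivalently, the end of a word that is not a proper prefix of any other stored word.
Those words: "mmfccfc", "xcffmxcmcc", "xmxmcxfmxm", "xxm", "xxxccmxffcx", "xxxccmxfff"
Leaf count: 6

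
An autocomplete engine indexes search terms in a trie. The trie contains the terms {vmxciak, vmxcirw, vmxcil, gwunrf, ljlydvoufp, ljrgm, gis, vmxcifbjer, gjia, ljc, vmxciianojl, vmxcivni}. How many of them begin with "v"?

Walk to "v"; the words in its subtree are exactly those with that prefix.
Words under "v": vmxciak, vmxcifbjer, vmxciianojl, vmxcil, vmxcirw, vmxcivni
Count: 6

6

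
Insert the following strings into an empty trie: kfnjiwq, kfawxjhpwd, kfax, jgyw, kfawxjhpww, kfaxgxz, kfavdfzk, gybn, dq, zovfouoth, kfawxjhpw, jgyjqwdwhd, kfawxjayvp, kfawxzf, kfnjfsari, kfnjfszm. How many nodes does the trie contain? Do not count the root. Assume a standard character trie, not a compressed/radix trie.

Insert word by word; a character creates a node only if that edge doesn't already exist:
  "kfnjiwq" → 7 new (k, f, n, j, i, w, q)
  "kfawxjhpwd" → prefix "kf" already present; 8 new (a, w, x, j, h, p, w, d)
  "kfax" → prefix "kfa" already present; 1 new (x)
  "jgyw" → 4 new (j, g, y, w)
  "kfawxjhpww" → prefix "kfawxjhpw" already present; 1 new (w)
  "kfaxgxz" → prefix "kfax" already present; 3 new (g, x, z)
  "kfavdfzk" → prefix "kfa" already present; 5 new (v, d, f, z, k)
  "gybn" → 4 new (g, y, b, n)
  "dq" → 2 new (d, q)
  "zovfouoth" → 9 new (z, o, v, f, o, u, o, t, h)
  "kfawxjhpw" → prefix "kfawxjhpw" already present; 0 new (none)
  "jgyjqwdwhd" → prefix "jgy" already present; 7 new (j, q, w, d, w, h, d)
  "kfawxjayvp" → prefix "kfawxj" already present; 4 new (a, y, v, p)
  "kfawxzf" → prefix "kfawx" already present; 2 new (z, f)
  "kfnjfsari" → prefix "kfnj" already present; 5 new (f, s, a, r, i)
  "kfnjfszm" → prefix "kfnjfs" already present; 2 new (z, m)
Total nodes = 7 + 8 + 1 + 4 + 1 + 3 + 5 + 4 + 2 + 9 + 0 + 7 + 4 + 2 + 5 + 2 = 64

64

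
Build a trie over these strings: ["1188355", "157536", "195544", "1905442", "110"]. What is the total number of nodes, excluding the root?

23

Count nodes per top-level branch (shared prefixes stored once):
  '1'-branch (110, 1188355, 157536, 1905442, 195544): 23 nodes
Sum: 23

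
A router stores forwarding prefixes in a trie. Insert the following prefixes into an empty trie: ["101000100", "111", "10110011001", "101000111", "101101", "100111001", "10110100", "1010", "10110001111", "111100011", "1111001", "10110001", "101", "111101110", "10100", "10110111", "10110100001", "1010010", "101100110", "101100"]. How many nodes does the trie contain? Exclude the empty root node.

54

For each word, the new-node count is its length minus the longest prefix already in the trie:
  "101000100" → 9 new (1, 0, 1, 0, 0, 0, 1, 0, 0)
  "111" → prefix "1" already present; 2 new (1, 1)
  "10110011001" → prefix "101" already present; 8 new (1, 0, 0, 1, 1, 0, 0, 1)
  "101000111" → prefix "1010001" already present; 2 new (1, 1)
  "101101" → prefix "10110" already present; 1 new (1)
  "100111001" → prefix "10" already present; 7 new (0, 1, 1, 1, 0, 0, 1)
  "10110100" → prefix "101101" already present; 2 new (0, 0)
  "1010" → prefix "1010" already present; 0 new (none)
  "10110001111" → prefix "101100" already present; 5 new (0, 1, 1, 1, 1)
  "111100011" → prefix "111" already present; 6 new (1, 0, 0, 0, 1, 1)
  "1111001" → prefix "111100" already present; 1 new (1)
  "10110001" → prefix "10110001" already present; 0 new (none)
  "101" → prefix "101" already present; 0 new (none)
  "111101110" → prefix "11110" already present; 4 new (1, 1, 1, 0)
  "10100" → prefix "10100" already present; 0 new (none)
  "10110111" → prefix "101101" already present; 2 new (1, 1)
  "10110100001" → prefix "10110100" already present; 3 new (0, 0, 1)
  "1010010" → prefix "10100" already present; 2 new (1, 0)
  "101100110" → prefix "101100110" already present; 0 new (none)
  "101100" → prefix "101100" already present; 0 new (none)
Total nodes = 9 + 2 + 8 + 2 + 1 + 7 + 2 + 0 + 5 + 6 + 1 + 0 + 0 + 4 + 0 + 2 + 3 + 2 + 0 + 0 = 54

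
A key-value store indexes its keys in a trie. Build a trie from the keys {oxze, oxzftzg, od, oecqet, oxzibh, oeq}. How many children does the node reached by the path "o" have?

Follow the path "o" to its node, then look at its outgoing edges.
Characters that immediately follow "o" among the stored strings: {d, e, x}.
That node has 3 child edges.

3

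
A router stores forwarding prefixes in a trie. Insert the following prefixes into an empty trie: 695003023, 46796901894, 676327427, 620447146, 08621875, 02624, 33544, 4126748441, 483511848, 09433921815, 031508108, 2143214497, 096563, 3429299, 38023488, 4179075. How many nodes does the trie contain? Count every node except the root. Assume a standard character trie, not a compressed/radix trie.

Insert word by word; a character creates a node only if that edge doesn't already exist:
  "695003023" → 9 new (6, 9, 5, 0, 0, 3, 0, 2, 3)
  "46796901894" → 11 new (4, 6, 7, 9, 6, 9, 0, 1, 8, 9, 4)
  "676327427" → prefix "6" already present; 8 new (7, 6, 3, 2, 7, 4, 2, 7)
  "620447146" → prefix "6" already present; 8 new (2, 0, 4, 4, 7, 1, 4, 6)
  "08621875" → 8 new (0, 8, 6, 2, 1, 8, 7, 5)
  "02624" → prefix "0" already present; 4 new (2, 6, 2, 4)
  "33544" → 5 new (3, 3, 5, 4, 4)
  "4126748441" → prefix "4" already present; 9 new (1, 2, 6, 7, 4, 8, 4, 4, 1)
  "483511848" → prefix "4" already present; 8 new (8, 3, 5, 1, 1, 8, 4, 8)
  "09433921815" → prefix "0" already present; 10 new (9, 4, 3, 3, 9, 2, 1, 8, 1, 5)
  "031508108" → prefix "0" already present; 8 new (3, 1, 5, 0, 8, 1, 0, 8)
  "2143214497" → 10 new (2, 1, 4, 3, 2, 1, 4, 4, 9, 7)
  "096563" → prefix "09" already present; 4 new (6, 5, 6, 3)
  "3429299" → prefix "3" already present; 6 new (4, 2, 9, 2, 9, 9)
  "38023488" → prefix "3" already present; 7 new (8, 0, 2, 3, 4, 8, 8)
  "4179075" → prefix "41" already present; 5 new (7, 9, 0, 7, 5)
Total nodes = 9 + 11 + 8 + 8 + 8 + 4 + 5 + 9 + 8 + 10 + 8 + 10 + 4 + 6 + 7 + 5 = 120

120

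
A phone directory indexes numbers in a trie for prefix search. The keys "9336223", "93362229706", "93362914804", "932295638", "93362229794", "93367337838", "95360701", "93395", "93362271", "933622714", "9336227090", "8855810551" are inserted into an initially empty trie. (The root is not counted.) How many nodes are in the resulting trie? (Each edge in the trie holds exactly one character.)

For each word, the new-node count is its length minus the longest prefix already in the trie:
  "9336223" → 7 new (9, 3, 3, 6, 2, 2, 3)
  "93362229706" → prefix "933622" already present; 5 new (2, 9, 7, 0, 6)
  "93362914804" → prefix "93362" already present; 6 new (9, 1, 4, 8, 0, 4)
  "932295638" → prefix "93" already present; 7 new (2, 2, 9, 5, 6, 3, 8)
  "93362229794" → prefix "933622297" already present; 2 new (9, 4)
  "93367337838" → prefix "9336" already present; 7 new (7, 3, 3, 7, 8, 3, 8)
  "95360701" → prefix "9" already present; 7 new (5, 3, 6, 0, 7, 0, 1)
  "93395" → prefix "933" already present; 2 new (9, 5)
  "93362271" → prefix "933622" already present; 2 new (7, 1)
  "933622714" → prefix "93362271" already present; 1 new (4)
  "9336227090" → prefix "9336227" already present; 3 new (0, 9, 0)
  "8855810551" → 10 new (8, 8, 5, 5, 8, 1, 0, 5, 5, 1)
Total nodes = 7 + 5 + 6 + 7 + 2 + 7 + 7 + 2 + 2 + 1 + 3 + 10 = 59

59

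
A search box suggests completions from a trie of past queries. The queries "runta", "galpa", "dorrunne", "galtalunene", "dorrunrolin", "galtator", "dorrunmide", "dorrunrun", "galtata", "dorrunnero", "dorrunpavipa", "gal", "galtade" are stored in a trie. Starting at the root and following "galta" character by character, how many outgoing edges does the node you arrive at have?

3

Follow the path "galta" to its node, then look at its outgoing edges.
Distinct next characters after "galta": d, l, t.
That node has 3 child edges.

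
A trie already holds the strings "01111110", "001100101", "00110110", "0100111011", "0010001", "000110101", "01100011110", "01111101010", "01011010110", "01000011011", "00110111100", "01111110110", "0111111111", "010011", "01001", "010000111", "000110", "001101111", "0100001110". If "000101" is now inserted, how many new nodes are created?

Walking "000101" from the root, the first 4 characters ("0001") follow existing edges; "0" is the first miss.
Each of the 2 remaining characters creates one node.

2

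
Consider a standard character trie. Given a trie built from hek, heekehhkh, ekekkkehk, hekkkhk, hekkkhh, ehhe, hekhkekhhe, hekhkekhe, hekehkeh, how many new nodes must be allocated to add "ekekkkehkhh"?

"ekekkkehk" is already a path in the trie; the remaining "hh" must be added.
New nodes needed: |"ekekkkehkhh"| − 9 = 11 − 9 = 2.

2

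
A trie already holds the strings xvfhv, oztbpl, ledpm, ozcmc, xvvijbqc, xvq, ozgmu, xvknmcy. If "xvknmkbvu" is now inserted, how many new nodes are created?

4

Walking "xvknmkbvu" from the root, the first 5 characters ("xvknm") follow existing edges; "k" is the first miss.
Each of the 4 remaining characters creates one node.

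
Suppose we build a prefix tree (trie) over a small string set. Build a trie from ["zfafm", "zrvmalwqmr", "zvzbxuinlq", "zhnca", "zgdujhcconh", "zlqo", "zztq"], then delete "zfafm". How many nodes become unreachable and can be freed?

After clearing the end-marker at "zfafm", prune upward until reaching a node still needed by another word.
The suffix "fafm" (4 nodes) is used only by "zfafm"; the node for "z" still has the child "r", so pruning stops there.
Nodes removed: 4

4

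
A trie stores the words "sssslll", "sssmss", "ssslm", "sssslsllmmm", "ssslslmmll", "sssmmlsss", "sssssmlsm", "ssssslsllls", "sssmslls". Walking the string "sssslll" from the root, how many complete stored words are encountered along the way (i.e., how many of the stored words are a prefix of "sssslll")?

1

Check each prefix of "sssslll" against the stored set — each match is an end-marker on the path.
Prefixes of the query that are stored words: "sssslll"
Count: 1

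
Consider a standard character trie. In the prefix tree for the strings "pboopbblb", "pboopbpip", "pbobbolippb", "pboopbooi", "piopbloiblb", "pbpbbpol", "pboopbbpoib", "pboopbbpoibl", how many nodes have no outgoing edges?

7

A leaf is a node with no children — equivalently, the end of a word that is not a proper prefix of any other stored word.
Those words: "pbobbolippb", "pboopbblb", "pboopbbpoibl", "pboopbooi", "pboopbpip", "pbpbbpol", "piopbloiblb"
Leaf count: 7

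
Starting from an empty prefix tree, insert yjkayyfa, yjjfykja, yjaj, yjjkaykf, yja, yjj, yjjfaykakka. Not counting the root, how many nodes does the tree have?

28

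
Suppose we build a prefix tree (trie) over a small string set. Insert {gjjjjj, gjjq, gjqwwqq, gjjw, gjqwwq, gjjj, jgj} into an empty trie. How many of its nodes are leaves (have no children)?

5

A leaf is a node with no children — equivalently, the end of a word that is not a proper prefix of any other stored word.
Those words: "gjjjjj", "gjjq", "gjjw", "gjqwwqq", "jgj"
Leaf count: 5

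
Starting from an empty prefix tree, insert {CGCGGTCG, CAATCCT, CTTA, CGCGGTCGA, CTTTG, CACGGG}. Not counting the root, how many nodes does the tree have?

Trace insertions, counting only characters that open a new branch:
  "CGCGGTCG" → 8 new (C, G, C, G, G, T, C, G)
  "CAATCCT" → prefix "C" already present; 6 new (A, A, T, C, C, T)
  "CTTA" → prefix "C" already present; 3 new (T, T, A)
  "CGCGGTCGA" → prefix "CGCGGTCG" already present; 1 new (A)
  "CTTTG" → prefix "CTT" already present; 2 new (T, G)
  "CACGGG" → prefix "CA" already present; 4 new (C, G, G, G)
Total nodes = 8 + 6 + 3 + 1 + 2 + 4 = 24

24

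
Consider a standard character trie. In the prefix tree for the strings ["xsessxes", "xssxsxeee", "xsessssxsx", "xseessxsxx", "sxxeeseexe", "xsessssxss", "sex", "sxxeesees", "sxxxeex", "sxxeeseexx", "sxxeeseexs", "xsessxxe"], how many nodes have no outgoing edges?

A leaf is a node with no children — equivalently, the end of a word that is not a proper prefix of any other stored word.
Those words: "sex", "sxxeesees", "sxxeeseexe", "sxxeeseexs", "sxxeeseexx", "sxxxeex", "xseessxsxx", "xsessssxss", "xsessssxsx", "xsessxes", "xsessxxe", "xssxsxeee"
Leaf count: 12

12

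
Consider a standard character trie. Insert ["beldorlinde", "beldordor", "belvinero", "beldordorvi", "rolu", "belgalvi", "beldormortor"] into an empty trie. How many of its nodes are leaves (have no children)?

6

A leaf is a node with no children — equivalently, the end of a word that is not a proper prefix of any other stored word.
Those words: "beldordorvi", "beldorlinde", "beldormortor", "belgalvi", "belvinero", "rolu"
Leaf count: 6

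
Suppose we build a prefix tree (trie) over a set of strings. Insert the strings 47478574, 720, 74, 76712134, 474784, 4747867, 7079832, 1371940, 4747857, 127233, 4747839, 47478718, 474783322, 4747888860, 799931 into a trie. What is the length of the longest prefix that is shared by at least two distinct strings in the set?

7

Equivalently: take the maximum, over all pairs, of their longest common prefix length.
"4747857" and "47478574" agree on "4747857" (7 characters) before diverging; nothing deeper is shared.
Longest shared-prefix length: 7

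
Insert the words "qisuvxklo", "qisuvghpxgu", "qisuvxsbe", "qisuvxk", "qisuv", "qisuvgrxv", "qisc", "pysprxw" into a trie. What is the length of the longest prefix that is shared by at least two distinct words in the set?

7

Look for the deepest trie node that still has at least two words in its subtree.
e.g. "qisuvxk" and "qisuvxklo" share the prefix "qisuvxk" of length 7; no pair shares a longer one.
Longest shared-prefix length: 7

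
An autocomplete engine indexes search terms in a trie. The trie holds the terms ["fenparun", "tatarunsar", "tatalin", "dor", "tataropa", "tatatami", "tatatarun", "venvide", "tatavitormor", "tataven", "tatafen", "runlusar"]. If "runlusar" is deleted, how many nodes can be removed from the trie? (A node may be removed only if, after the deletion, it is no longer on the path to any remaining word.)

After clearing the end-marker at "runlusar", prune upward until reaching a node still needed by another word.
No other word shares any prefix with "runlusar", so all 8 of its nodes go.
Nodes removed: 8

8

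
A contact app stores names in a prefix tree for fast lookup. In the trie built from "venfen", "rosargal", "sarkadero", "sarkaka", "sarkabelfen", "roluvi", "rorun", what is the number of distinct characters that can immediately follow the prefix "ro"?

Follow the path "ro" to its node, then look at its outgoing edges.
Distinct next characters after "ro": l, r, s.
That node has 3 child edges.

3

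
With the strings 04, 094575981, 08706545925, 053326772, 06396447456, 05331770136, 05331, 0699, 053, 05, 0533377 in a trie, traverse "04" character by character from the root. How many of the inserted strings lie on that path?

1

Walk "04" from the root; an end-of-word marker is hit whenever a stored word is a prefix of "04".
Prefixes of the query that are stored words: "04"
Count: 1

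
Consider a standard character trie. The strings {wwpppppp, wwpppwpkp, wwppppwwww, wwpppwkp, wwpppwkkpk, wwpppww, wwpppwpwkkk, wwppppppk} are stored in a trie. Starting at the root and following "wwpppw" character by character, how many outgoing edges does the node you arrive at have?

3

The children of the "wwpppw" node are the distinct next characters among strings starting with "wwpppw".
Distinct next characters after "wwpppw": k, p, w.
That node has 3 child edges.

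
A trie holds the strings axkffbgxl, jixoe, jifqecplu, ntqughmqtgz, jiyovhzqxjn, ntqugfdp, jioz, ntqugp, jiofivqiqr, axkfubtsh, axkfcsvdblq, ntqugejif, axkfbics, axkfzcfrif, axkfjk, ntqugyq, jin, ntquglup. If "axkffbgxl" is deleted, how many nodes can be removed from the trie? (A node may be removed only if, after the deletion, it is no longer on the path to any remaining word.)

5

After clearing the end-marker at "axkffbgxl", prune upward until reaching a node still needed by another word.
The suffix "fbgxl" (5 nodes) is used only by "axkffbgxl"; the node for "axkf" still has the child "u", so pruning stops there.
Nodes removed: 5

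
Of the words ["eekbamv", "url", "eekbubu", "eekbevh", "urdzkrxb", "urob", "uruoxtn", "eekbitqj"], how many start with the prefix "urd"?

1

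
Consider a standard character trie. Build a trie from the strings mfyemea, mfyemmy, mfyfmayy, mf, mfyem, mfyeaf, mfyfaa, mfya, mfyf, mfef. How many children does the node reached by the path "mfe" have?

Walk "mfe" from the root, arriving at one node.
Distinct next characters after "mfe": f.
That node has 1 child edge.

1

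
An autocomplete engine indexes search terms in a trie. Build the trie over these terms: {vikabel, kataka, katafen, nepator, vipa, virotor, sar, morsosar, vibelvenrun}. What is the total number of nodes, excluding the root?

Insert word by word; a character creates a node only if that edge doesn't already exist:
  "vikabel" → 7 new (v, i, k, a, b, e, l)
  "kataka" → 6 new (k, a, t, a, k, a)
  "katafen" → prefix "kata" already present; 3 new (f, e, n)
  "nepator" → 7 new (n, e, p, a, t, o, r)
  "vipa" → prefix "vi" already present; 2 new (p, a)
  "virotor" → prefix "vi" already present; 5 new (r, o, t, o, r)
  "sar" → 3 new (s, a, r)
  "morsosar" → 8 new (m, o, r, s, o, s, a, r)
  "vibelvenrun" → prefix "vi" already present; 9 new (b, e, l, v, e, n, r, u, n)
Total nodes = 7 + 6 + 3 + 7 + 2 + 5 + 3 + 8 + 9 = 50

50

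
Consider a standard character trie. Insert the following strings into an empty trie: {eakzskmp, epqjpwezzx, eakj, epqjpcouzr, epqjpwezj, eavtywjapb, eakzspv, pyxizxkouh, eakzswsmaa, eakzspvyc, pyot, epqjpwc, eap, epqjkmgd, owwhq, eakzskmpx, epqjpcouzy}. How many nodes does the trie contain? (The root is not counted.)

66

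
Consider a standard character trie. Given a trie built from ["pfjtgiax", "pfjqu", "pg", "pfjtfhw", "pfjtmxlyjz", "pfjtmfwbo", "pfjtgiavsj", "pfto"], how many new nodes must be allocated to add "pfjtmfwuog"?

3

The longest prefix of "pfjtmfwuog" already in the trie is "pfjtmfw" (length 7).
New nodes needed: |"pfjtmfwuog"| − 7 = 10 − 7 = 3.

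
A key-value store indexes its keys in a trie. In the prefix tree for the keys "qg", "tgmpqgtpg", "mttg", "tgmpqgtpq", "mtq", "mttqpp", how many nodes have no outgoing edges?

6

Leaves are exactly the stored words that no other stored word extends.
Those words: "mtq", "mttg", "mttqpp", "qg", "tgmpqgtpg", "tgmpqgtpq"
Leaf count: 6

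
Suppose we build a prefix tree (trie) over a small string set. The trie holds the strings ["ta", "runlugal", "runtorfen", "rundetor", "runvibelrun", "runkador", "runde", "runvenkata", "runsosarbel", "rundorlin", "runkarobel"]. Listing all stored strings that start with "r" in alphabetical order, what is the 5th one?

runkarobel

Filter for "r…" and sort: "runde", "rundetor", "rundorlin", "runkador", "runkarobel", "runlugal", "runsosarbel", "runtorfen", "runvenkata", "runvibelrun"
Position 5: runkarobel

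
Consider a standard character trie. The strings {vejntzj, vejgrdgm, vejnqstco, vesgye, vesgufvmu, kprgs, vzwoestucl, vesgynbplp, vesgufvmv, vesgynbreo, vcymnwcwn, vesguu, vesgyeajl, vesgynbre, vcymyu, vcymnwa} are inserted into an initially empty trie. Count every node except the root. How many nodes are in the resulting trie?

64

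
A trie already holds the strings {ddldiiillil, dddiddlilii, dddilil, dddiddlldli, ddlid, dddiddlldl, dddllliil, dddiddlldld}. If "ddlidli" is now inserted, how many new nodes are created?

"ddlid" is already a path in the trie; the remaining "li" must be added.
Each of the 2 remaining characters creates one node.

2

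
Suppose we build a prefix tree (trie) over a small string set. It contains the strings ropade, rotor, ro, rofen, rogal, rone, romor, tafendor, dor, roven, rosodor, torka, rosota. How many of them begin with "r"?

10

Traverse to the node for "r", then collect every word in that subtree.
Words under "r": ro, rofen, rogal, romor, rone, ropade, rosodor, rosota, rotor, roven
Count: 10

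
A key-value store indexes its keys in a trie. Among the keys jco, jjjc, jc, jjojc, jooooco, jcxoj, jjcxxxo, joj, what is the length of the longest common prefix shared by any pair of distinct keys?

2

The deepest shared node is where two words last agree before diverging.
"jc" and "jco" agree on "jc" (2 characters) before diverging; nothing deeper is shared.
Longest shared-prefix length: 2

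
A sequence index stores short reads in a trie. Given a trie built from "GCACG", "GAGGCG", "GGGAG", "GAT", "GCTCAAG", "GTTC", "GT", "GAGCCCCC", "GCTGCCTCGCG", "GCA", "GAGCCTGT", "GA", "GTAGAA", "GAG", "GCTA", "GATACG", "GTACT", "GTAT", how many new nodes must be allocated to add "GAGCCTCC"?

2

The longest prefix of "GAGCCTCC" already in the trie is "GAGCCT" (length 6).
New nodes needed: |"GAGCCTCC"| − 6 = 8 − 6 = 2.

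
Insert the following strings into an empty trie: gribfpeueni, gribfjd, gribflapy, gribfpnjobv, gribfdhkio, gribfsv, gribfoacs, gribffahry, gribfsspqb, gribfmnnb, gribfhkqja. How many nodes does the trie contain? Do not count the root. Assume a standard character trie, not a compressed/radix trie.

Insert word by word; a character creates a node only if that edge doesn't already exist:
  "gribfpeueni" → 11 new (g, r, i, b, f, p, e, u, e, n, i)
  "gribfjd" → prefix "gribf" already present; 2 new (j, d)
  "gribflapy" → prefix "gribf" already present; 4 new (l, a, p, y)
  "gribfpnjobv" → prefix "gribfp" already present; 5 new (n, j, o, b, v)
  "gribfdhkio" → prefix "gribf" already present; 5 new (d, h, k, i, o)
  "gribfsv" → prefix "gribf" already present; 2 new (s, v)
  "gribfoacs" → prefix "gribf" already present; 4 new (o, a, c, s)
  "gribffahry" → prefix "gribf" already present; 5 new (f, a, h, r, y)
  "gribfsspqb" → prefix "gribfs" already present; 4 new (s, p, q, b)
  "gribfmnnb" → prefix "gribf" already present; 4 new (m, n, n, b)
  "gribfhkqja" → prefix "gribf" already present; 5 new (h, k, q, j, a)
Total nodes = 11 + 2 + 4 + 5 + 5 + 2 + 4 + 5 + 4 + 4 + 5 = 51

51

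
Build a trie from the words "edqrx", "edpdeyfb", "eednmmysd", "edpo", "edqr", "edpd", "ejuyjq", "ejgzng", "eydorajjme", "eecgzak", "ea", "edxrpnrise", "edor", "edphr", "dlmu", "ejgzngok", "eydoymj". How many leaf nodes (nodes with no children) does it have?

Leaves are exactly the stored words that no other stored word extends.
Those words: "dlmu", "ea", "edor", "edpdeyfb", "edphr", "edpo", "edqrx", "edxrpnrise", "eecgzak", "eednmmysd", "ejgzngok", "ejuyjq", "eydorajjme", "eydoymj"
Leaf count: 14

14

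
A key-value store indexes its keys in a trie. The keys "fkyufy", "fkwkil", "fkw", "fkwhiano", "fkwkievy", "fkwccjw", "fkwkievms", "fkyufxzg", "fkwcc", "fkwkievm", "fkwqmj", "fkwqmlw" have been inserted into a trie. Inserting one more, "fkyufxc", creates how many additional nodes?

1

Walking "fkyufxc" from the root, the first 6 characters ("fkyufx") follow existing edges; "c" is the first miss.
New nodes needed: |"fkyufxc"| − 6 = 7 − 6 = 1.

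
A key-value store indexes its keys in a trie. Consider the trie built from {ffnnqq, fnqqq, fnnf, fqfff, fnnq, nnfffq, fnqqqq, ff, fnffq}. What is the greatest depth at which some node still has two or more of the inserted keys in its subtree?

5

The deepest shared node is where two words last agree before diverging.
"fnqqq" and "fnqqqq" agree on "fnqqq" (5 characters) before diverging; nothing deeper is shared.
Longest shared-prefix length: 5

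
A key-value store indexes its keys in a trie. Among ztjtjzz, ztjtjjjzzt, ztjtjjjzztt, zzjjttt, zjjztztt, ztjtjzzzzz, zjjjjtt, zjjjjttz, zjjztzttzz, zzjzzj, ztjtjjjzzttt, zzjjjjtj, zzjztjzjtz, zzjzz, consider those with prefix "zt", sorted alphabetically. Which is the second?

ztjtjjjzztt

Words with prefix "zt", in lexicographic order: "ztjtjjjzzt", "ztjtjjjzztt", "ztjtjjjzzttt", "ztjtjzz", "ztjtjzzzzz"
Position 2: ztjtjjjzztt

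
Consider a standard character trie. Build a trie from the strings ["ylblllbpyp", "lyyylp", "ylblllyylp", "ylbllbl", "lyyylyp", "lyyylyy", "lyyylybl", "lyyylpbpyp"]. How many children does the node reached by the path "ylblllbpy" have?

1

Follow the path "ylblllbpy" to its node, then look at its outgoing edges.
Characters that immediately follow "ylblllbpy" among the stored strings: {p}.
That node has 1 child edge.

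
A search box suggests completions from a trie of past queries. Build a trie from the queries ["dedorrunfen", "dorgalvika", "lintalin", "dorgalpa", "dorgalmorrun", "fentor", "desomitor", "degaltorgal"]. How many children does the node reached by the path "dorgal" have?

3

Walk "dorgal" from the root, arriving at one node.
Characters that immediately follow "dorgal" among the stored strings: {m, p, v}.
That node has 3 child edges.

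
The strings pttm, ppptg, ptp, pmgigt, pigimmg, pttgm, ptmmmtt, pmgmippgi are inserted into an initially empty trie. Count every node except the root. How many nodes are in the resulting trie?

33

Insert word by word; a character creates a node only if that edge doesn't already exist:
  "pttm" → 4 new (p, t, t, m)
  "ppptg" → prefix "p" already present; 4 new (p, p, t, g)
  "ptp" → prefix "pt" already present; 1 new (p)
  "pmgigt" → prefix "p" already present; 5 new (m, g, i, g, t)
  "pigimmg" → prefix "p" already present; 6 new (i, g, i, m, m, g)
  "pttgm" → prefix "ptt" already present; 2 new (g, m)
  "ptmmmtt" → prefix "pt" already present; 5 new (m, m, m, t, t)
  "pmgmippgi" → prefix "pmg" already present; 6 new (m, i, p, p, g, i)
Total nodes = 4 + 4 + 1 + 5 + 6 + 2 + 5 + 6 = 33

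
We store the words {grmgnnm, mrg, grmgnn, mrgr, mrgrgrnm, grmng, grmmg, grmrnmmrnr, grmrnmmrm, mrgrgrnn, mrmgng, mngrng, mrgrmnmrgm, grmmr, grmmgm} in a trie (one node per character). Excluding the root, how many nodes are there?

45

Count nodes per top-level branch (shared prefixes stored once):
  'g'-branch (grmgnn, grmgnnm, grmmg, grmmgm, grmmr, grmng, grmrnmmrm, grmrnmmrnr): 21 nodes
  'm'-branch (mngrng, mrg, mrgr, mrgrgrnm, mrgrgrnn, mrgrmnmrgm, mrmgng): 24 nodes
Sum: 45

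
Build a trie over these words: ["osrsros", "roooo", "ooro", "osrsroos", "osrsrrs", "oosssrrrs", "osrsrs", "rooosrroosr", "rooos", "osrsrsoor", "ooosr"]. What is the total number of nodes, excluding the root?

40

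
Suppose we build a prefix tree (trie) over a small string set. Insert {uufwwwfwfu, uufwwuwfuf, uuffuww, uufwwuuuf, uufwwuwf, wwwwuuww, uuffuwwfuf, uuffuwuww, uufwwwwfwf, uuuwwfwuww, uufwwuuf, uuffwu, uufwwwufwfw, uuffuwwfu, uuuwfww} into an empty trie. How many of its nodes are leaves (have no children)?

12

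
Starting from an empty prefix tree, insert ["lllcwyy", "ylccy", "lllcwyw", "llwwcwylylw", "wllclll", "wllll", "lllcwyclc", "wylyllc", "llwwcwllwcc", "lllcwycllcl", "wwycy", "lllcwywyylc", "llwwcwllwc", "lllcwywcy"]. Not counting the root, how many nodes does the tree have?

58

Insert word by word; a character creates a node only if that edge doesn't already exist:
  "lllcwyy" → 7 new (l, l, l, c, w, y, y)
  "ylccy" → 5 new (y, l, c, c, y)
  "lllcwyw" → prefix "lllcwy" already present; 1 new (w)
  "llwwcwylylw" → prefix "ll" already present; 9 new (w, w, c, w, y, l, y, l, w)
  "wllclll" → 7 new (w, l, l, c, l, l, l)
  "wllll" → prefix "wll" already present; 2 new (l, l)
  "lllcwyclc" → prefix "lllcwy" already present; 3 new (c, l, c)
  "wylyllc" → prefix "w" already present; 6 new (y, l, y, l, l, c)
  "llwwcwllwcc" → prefix "llwwcw" already present; 5 new (l, l, w, c, c)
  "lllcwycllcl" → prefix "lllcwycl" already present; 3 new (l, c, l)
  "wwycy" → prefix "w" already present; 4 new (w, y, c, y)
  "lllcwywyylc" → prefix "lllcwyw" already present; 4 new (y, y, l, c)
  "llwwcwllwc" → prefix "llwwcwllwc" already present; 0 new (none)
  "lllcwywcy" → prefix "lllcwyw" already present; 2 new (c, y)
Total nodes = 7 + 5 + 1 + 9 + 7 + 2 + 3 + 6 + 5 + 3 + 4 + 4 + 0 + 2 = 58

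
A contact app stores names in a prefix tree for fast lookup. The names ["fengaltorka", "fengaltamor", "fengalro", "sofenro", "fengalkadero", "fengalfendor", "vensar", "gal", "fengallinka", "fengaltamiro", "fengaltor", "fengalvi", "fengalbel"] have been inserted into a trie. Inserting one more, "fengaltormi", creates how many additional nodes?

The longest prefix of "fengaltormi" already in the trie is "fengaltor" (length 9).
New nodes needed: |"fengaltormi"| − 9 = 11 − 9 = 2.

2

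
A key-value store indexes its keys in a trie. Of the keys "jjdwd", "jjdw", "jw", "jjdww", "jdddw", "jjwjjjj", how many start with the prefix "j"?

Walk to "j"; the words in its subtree are exactly those with that prefix.
Matches: "jdddw", "jjdw", "jjdwd", "jjdww", "jjwjjjj", "jw"
Count: 6

6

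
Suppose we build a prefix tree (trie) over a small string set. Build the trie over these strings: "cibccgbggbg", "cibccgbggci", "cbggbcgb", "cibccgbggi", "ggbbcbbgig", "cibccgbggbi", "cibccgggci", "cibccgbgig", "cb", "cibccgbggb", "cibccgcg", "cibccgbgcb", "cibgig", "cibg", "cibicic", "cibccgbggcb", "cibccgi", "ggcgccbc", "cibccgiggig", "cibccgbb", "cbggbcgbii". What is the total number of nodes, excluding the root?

64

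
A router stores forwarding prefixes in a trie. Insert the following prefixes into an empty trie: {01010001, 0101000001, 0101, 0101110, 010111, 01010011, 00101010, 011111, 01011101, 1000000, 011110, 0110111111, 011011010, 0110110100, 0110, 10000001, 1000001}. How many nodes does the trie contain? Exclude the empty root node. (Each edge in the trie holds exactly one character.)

49

Trace insertions, counting only characters that open a new branch:
  "01010001" → 8 new (0, 1, 0, 1, 0, 0, 0, 1)
  "0101000001" → prefix "0101000" already present; 3 new (0, 0, 1)
  "0101" → prefix "0101" already present; 0 new (none)
  "0101110" → prefix "0101" already present; 3 new (1, 1, 0)
  "010111" → prefix "010111" already present; 0 new (none)
  "01010011" → prefix "010100" already present; 2 new (1, 1)
  "00101010" → prefix "0" already present; 7 new (0, 1, 0, 1, 0, 1, 0)
  "011111" → prefix "01" already present; 4 new (1, 1, 1, 1)
  "01011101" → prefix "0101110" already present; 1 new (1)
  "1000000" → 7 new (1, 0, 0, 0, 0, 0, 0)
  "011110" → prefix "01111" already present; 1 new (0)
  "0110111111" → prefix "011" already present; 7 new (0, 1, 1, 1, 1, 1, 1)
  "011011010" → prefix "011011" already present; 3 new (0, 1, 0)
  "0110110100" → prefix "011011010" already present; 1 new (0)
  "0110" → prefix "0110" already present; 0 new (none)
  "10000001" → prefix "1000000" already present; 1 new (1)
  "1000001" → prefix "100000" already present; 1 new (1)
Total nodes = 8 + 3 + 0 + 3 + 0 + 2 + 7 + 4 + 1 + 7 + 1 + 7 + 3 + 1 + 0 + 1 + 1 = 49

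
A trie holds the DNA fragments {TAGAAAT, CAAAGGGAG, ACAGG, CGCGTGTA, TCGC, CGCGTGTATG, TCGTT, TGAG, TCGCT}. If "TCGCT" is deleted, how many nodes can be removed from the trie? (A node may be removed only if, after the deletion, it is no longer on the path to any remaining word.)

1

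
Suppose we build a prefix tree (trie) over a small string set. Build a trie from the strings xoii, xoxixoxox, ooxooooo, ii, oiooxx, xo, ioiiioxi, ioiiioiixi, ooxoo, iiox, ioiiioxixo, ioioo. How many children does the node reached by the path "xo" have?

Follow the path "xo" to its node, then look at its outgoing edges.
Characters that immediately follow "xo" among the stored strings: {i, x}.
That node has 2 child edges.

2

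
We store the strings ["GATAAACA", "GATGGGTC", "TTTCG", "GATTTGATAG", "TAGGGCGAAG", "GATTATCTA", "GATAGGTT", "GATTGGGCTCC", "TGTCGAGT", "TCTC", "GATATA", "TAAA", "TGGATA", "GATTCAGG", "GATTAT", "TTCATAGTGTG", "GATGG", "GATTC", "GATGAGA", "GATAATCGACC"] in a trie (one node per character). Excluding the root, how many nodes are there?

90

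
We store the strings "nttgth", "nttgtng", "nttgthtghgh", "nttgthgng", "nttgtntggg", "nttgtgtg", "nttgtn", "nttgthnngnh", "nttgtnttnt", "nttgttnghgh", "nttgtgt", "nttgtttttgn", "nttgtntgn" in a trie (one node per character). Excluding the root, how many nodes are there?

43

Count nodes per top-level branch (shared prefixes stored once):
  'n'-branch (nttgtgt, nttgtgtg, nttgth, nttgthgng, nttgthnngnh, nttgthtghgh, nttgtn, nttgtng, nttgtntggg, nttgtntgn, nttgtnttnt, nttgttnghgh, nttgtttttgn): 43 nodes
Sum: 43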